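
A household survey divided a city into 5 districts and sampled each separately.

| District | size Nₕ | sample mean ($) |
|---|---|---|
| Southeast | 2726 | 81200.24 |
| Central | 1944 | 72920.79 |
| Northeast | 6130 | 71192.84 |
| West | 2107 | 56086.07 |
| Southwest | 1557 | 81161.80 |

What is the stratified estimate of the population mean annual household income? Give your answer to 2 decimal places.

72183.65

N = 2726 + 1944 + 6130 + 2107 + 1557 = 14464.
The stratified mean weights each stratum mean by its population share Nₕ/N.
Σ Nₕx̄ₕ = 2726·81200.24 + 1944·72920.79 + 6130·71192.84 + 2107·56086.07 + 1557·81161.80 = 221351854.24 + 141758015.76 + 436412109.2 + 118173349.49 + 126368922.6 = 1044064251.29.
Divide by N: 1044064251.29 / 14464 = 72183.6457... → 72183.65.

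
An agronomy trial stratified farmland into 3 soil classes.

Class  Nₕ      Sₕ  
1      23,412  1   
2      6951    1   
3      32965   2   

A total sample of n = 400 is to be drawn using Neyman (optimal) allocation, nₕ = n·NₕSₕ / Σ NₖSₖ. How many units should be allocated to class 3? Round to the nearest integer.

274

1: NₕSₕ = 23412·1 = 23412
2: NₕSₕ = 6951·1 = 6951
3: NₕSₕ = 32965·2 = 65930
Σ NₕSₕ = 96293.
n_3 = 400·65930/96293 = 273.872... → 274.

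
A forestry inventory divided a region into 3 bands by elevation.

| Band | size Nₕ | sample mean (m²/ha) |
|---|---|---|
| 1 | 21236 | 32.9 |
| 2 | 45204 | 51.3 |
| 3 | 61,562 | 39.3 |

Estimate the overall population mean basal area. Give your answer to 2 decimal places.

42.48

x̄_st = (Σ Nₕx̄ₕ) / (Σ Nₕ) = (21236·32.9 + 45204·51.3 + 61562·39.3) / 128002
= 5437016.2 / 128002 = 42.4760... → 42.48.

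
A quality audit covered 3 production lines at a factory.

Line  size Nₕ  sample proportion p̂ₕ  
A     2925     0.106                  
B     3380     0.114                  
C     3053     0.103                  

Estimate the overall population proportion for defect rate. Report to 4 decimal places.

0.1079

Wₕ = Nₕ/N with N = 9358: 0.3126, 0.3612, 0.3262.
p̂_st = 0.3126·0.106 + 0.3612·0.114 + 0.3262·0.103 ≈ 0.107911... → 0.1079.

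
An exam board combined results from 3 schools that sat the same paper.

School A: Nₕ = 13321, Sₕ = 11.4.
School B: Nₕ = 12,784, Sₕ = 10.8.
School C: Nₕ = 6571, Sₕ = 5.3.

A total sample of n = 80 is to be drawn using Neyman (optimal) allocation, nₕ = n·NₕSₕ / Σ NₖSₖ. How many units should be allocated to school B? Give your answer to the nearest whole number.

A: NₕSₕ = 13321·11.4 = 151859.4
B: NₕSₕ = 12784·10.8 = 138067.2
C: NₕSₕ = 6571·5.3 = 34826.3
Σ NₕSₕ = 324752.9.
n_B = 80·138067.2/324752.9 = 34.012... → 34.

34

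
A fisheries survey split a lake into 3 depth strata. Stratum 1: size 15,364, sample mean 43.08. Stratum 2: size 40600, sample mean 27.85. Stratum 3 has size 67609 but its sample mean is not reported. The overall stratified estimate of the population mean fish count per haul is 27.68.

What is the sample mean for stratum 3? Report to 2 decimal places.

N = 15364 + 40600 + 67609 = 123573.
Overall total = μ·N = 27.68·123573 = 3420500.64.
Subtract the known strata: 15364·43.08 + 40600·27.85 = 1792591.12.
Remaining total for stratum 3: 3420500.64 − 1792591.12 = 1627909.52.
Divide by its size: 1627909.52 / 67609 = 24.0783... → 24.08.

24.08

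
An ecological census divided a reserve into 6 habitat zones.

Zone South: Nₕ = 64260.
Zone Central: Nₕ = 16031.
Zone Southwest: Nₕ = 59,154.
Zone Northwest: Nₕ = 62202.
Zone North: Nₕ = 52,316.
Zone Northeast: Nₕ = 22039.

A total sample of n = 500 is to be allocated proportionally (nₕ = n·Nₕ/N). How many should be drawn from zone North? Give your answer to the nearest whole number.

95

N = 64260 + 16031 + 59154 + 62202 + 52316 + 22039 = 276002.
n_North = 500·52316/276002 = 94.775... → 95.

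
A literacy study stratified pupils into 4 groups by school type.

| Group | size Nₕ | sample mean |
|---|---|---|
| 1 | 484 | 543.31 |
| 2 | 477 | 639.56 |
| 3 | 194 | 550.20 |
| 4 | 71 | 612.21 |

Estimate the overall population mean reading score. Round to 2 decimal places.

585.84

N = 1226; weights Wₕ = Nₕ/N = (0.3948, 0.3891, 0.1582, 0.0579).
x̄_st = Σ Wₕ·x̄ₕ = 0.3948·543.31 + 0.3891·639.56 + 0.1582·550.20 + 0.0579·612.21 ≈ 585.8384...
→ 585.84.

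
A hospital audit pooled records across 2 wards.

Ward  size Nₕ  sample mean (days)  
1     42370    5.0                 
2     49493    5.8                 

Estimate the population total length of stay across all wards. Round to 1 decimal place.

1: 42370·5.0 = 211850
2: 49493·5.8 = 287059.4
τ̂ = Σ Nₕx̄ₕ = 498909.4.

498909.4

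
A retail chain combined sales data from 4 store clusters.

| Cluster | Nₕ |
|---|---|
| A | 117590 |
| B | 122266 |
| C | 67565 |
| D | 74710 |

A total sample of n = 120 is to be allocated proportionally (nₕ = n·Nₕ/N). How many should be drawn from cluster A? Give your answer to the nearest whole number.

Share of cluster A = 117590/382131 = 0.30772.
Allocate 120 × 0.30772 = 36.927... → 37.

37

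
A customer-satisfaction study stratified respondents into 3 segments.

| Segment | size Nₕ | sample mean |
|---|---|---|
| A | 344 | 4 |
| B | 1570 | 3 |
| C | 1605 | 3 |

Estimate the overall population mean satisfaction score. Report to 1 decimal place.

3.1

x̄_st = (Σ Nₕx̄ₕ) / (Σ Nₕ) = (344·4 + 1570·3 + 1605·3) / 3519
= 10901 / 3519 = 3.098... → 3.1.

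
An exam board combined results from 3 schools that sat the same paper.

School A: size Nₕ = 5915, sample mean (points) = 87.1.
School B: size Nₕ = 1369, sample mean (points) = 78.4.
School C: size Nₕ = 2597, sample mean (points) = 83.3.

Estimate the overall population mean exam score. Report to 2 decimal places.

x̄_st = (Σ Nₕx̄ₕ) / (Σ Nₕ) = (5915·87.1 + 1369·78.4 + 2597·83.3) / 9881
= 838856.2 / 9881 = 84.8959... → 84.90.

84.90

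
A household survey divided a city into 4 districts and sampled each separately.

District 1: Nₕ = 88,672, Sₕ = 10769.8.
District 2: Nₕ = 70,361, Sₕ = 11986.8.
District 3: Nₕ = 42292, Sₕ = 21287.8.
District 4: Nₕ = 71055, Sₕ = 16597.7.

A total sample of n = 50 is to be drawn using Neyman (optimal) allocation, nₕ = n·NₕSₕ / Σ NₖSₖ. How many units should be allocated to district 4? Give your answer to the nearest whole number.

15

Σ NₕSₕ = 88672·10769.8 + 70361·11986.8 + 42292·21287.8 + 71055·16597.7 = 3878036151.5.
Share for 4: 1179349573.5/3878036151.5 = 0.30411.
n_4 = 50 × 0.30411 = 15.205... → 15.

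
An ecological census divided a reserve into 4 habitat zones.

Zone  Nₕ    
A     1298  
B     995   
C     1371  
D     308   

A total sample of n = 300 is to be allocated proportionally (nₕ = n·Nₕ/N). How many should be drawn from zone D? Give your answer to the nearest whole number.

23

Share of zone D = 308/3972 = 0.07754.
Allocate 300 × 0.07754 = 23.263... → 23.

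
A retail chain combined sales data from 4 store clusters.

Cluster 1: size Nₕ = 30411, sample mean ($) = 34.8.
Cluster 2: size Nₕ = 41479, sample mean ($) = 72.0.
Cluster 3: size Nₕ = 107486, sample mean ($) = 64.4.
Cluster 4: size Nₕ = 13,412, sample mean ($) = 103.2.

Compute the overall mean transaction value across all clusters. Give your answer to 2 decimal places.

N = 30411 + 41479 + 107486 + 13412 = 192788.
The stratified mean weights each stratum mean by its population share Nₕ/N.
Σ Nₕx̄ₕ = 30411·34.8 + 41479·72.0 + 107486·64.4 + 13412·103.2 = 1058302.8 + 2986488 + 6922098.4 + 1384118.4 = 12351007.6.
Divide by N: 12351007.6 / 192788 = 64.0652... → 64.07.

64.07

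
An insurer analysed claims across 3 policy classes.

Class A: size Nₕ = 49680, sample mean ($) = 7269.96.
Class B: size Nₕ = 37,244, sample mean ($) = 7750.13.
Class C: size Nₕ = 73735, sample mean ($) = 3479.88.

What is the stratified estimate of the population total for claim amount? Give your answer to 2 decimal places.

906406406.32

A: 49680·7269.96 = 361171612.8
B: 37244·7750.13 = 288645841.72
C: 73735·3479.88 = 256588951.8
τ̂ = Σ Nₕx̄ₕ = 906406406.32.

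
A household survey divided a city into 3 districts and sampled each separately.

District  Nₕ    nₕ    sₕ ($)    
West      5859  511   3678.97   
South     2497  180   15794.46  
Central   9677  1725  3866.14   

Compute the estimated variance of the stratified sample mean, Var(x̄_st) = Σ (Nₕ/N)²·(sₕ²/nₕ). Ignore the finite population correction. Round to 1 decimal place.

N = 18033; Wₕ = Nₕ/N.
district West: (5859/18033)²·3678.97²/511 = 2796.0351
district South: (2497/18033)²·15794.46²/180 = 26572.8526
district Central: (9677/18033)²·3866.14²/1725 = 2495.2357
Sum = 31864.1234 → 31864.1.

31864.1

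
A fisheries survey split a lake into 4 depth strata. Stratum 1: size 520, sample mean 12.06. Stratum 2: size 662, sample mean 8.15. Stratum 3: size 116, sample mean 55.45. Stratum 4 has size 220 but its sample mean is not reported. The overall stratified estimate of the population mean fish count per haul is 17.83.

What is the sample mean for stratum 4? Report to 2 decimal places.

40.76

N = 520 + 662 + 116 + 220 = 1518.
Overall total = μ·N = 17.83·1518 = 27065.94.
Subtract the known strata: 520·12.06 + 662·8.15 + 116·55.45 = 18098.7.
Remaining total for stratum 4: 27065.94 − 18098.7 = 8967.24.
Divide by its size: 8967.24 / 220 = 40.7602... → 40.76.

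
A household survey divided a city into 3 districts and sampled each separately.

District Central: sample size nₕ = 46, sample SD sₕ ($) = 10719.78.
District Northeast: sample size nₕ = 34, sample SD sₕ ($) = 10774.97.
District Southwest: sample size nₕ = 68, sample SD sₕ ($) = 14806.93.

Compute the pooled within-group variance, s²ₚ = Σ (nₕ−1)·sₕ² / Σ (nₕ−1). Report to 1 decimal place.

Central: (46−1)·10719.78² = 45·114913683.2484 = 5171115746.178
Northeast: (34−1)·10774.97² = 33·116099978.5009 = 3831299290.5297
Southwest: (68−1)·14806.93² = 67·219245176.0249 = 14689426793.6683
Numerator = 23691841830.376; denominator = Σ(nₕ−1) = 145.
s²ₚ = 23691841830.376/145 = 163392012.623... → 163392012.6.

163392012.6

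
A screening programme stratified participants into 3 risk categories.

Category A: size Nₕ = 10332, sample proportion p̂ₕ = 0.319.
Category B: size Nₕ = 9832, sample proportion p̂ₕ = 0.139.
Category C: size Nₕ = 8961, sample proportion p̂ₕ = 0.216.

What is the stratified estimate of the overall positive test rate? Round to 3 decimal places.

Wₕ = Nₕ/N with N = 29125: 0.3547, 0.3376, 0.3077.
p̂_st = 0.3547·0.319 + 0.3376·0.139 + 0.3077·0.216 ≈ 0.22655... → 0.227.

0.227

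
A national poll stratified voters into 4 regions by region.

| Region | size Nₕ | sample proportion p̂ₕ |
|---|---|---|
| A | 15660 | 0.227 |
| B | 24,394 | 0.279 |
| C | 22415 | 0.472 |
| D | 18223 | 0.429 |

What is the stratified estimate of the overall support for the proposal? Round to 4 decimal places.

0.3564

N = 15660 + 24394 + 22415 + 18223 = 80692.
Overall proportion = Σ (Nₕ/N)·p̂ₕ.
Σ Nₕp̂ₕ = 3554.82 + 6805.926 + 10579.88 + 7817.667 = 28758.293.
28758.293 / 80692 = 0.356396... → 0.3564.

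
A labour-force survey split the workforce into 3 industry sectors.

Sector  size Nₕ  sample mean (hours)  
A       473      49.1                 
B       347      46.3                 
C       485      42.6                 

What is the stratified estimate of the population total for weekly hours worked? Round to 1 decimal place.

Estimate total by summing Nₕ·x̄ₕ over strata.
473·49.1 + 347·46.3 + 485·42.6 = 23224.3 + 16066.1 + 20661 = 59951.4.

59951.4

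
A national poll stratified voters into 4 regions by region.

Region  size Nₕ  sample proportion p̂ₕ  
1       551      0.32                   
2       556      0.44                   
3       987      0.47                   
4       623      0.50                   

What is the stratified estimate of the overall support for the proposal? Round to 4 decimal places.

N = 551 + 556 + 987 + 623 = 2717.
Overall proportion = Σ (Nₕ/N)·p̂ₕ.
Σ Nₕp̂ₕ = 176.32 + 244.64 + 463.89 + 311.5 = 1196.35.
1196.35 / 2717 = 0.440320... → 0.4403.

0.4403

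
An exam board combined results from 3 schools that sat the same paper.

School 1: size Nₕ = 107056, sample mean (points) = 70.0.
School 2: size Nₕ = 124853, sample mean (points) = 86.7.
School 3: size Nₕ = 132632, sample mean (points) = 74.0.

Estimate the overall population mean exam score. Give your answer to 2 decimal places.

x̄_st = (Σ Nₕx̄ₕ) / (Σ Nₕ) = (107056·70.0 + 124853·86.7 + 132632·74.0) / 364541
= 28133443.1 / 364541 = 77.1750... → 77.17.

77.17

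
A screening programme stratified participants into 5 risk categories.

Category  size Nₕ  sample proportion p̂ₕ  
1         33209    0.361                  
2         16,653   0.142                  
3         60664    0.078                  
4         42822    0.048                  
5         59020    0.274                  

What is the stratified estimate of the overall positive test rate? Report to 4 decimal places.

0.1757

Wₕ = Nₕ/N with N = 212368: 0.1564, 0.0784, 0.2857, 0.2016, 0.2779.
p̂_st = 0.1564·0.361 + 0.0784·0.142 + 0.2857·0.078 + 0.2016·0.048 + 0.2779·0.274 ≈ 0.175695... → 0.1757.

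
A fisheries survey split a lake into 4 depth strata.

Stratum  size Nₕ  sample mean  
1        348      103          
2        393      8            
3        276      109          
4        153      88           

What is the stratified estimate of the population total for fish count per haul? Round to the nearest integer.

82536

1: 348·103 = 35844
2: 393·8 = 3144
3: 276·109 = 30084
4: 153·88 = 13464
τ̂ = Σ Nₕx̄ₕ = 82536.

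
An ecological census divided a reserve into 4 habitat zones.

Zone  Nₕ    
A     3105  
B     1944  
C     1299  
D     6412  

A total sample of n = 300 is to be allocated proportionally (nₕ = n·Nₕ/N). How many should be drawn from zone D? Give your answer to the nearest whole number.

Share of zone D = 6412/12760 = 0.50251.
Allocate 300 × 0.50251 = 150.752... → 151.

151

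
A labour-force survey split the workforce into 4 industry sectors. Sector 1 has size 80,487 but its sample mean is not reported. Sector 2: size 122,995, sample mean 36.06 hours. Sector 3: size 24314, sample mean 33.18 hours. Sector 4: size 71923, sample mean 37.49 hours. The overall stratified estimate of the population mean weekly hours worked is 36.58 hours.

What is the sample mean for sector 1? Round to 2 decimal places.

37.59

Σ Nₕx̄ₕ = N·μ, so 80487·x̄_1 = 299719·36.58 − (122995·36.06 + 24314·33.18 + 71923·37.49).
= 10963721.02 − 7938331.49 = 3025389.53.
x̄_1 = 3025389.53 / 80487 = 37.5885... → 37.59.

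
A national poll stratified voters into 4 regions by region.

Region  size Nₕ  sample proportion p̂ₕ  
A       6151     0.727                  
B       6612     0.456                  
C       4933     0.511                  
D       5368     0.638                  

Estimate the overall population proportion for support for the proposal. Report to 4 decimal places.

0.5824

Wₕ = Nₕ/N with N = 23064: 0.2667, 0.2867, 0.2139, 0.2327.
p̂_st = 0.2667·0.727 + 0.2867·0.456 + 0.2139·0.511 + 0.2327·0.638 ≈ 0.582397... → 0.5824.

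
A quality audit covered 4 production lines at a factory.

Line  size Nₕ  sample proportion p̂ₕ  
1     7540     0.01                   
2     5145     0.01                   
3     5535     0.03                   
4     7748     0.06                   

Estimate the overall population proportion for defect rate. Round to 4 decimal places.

Wₕ = Nₕ/N with N = 25968: 0.2904, 0.1981, 0.2131, 0.2984.
p̂_st = 0.2904·0.01 + 0.1981·0.01 + 0.2131·0.03 + 0.2984·0.06 ≈ 0.029181... → 0.0292.

0.0292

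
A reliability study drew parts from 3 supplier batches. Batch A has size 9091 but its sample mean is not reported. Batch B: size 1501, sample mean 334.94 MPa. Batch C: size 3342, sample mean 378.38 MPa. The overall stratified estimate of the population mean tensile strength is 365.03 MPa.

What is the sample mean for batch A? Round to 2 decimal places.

365.09

Σ Nₕx̄ₕ = N·μ, so 9091·x̄_A = 13934·365.03 − (1501·334.94 + 3342·378.38).
= 5086328.02 − 1767290.9 = 3319037.12.
x̄_A = 3319037.12 / 9091 = 365.0904... → 365.09.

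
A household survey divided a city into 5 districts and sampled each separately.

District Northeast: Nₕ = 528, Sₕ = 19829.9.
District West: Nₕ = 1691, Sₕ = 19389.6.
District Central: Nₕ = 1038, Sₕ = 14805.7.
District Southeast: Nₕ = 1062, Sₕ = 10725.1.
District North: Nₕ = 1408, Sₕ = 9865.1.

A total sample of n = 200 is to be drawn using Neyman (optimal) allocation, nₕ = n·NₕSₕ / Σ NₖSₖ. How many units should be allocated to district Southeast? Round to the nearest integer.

Northeast: NₕSₕ = 528·19829.9 = 10470187.2
West: NₕSₕ = 1691·19389.6 = 32787813.6
Central: NₕSₕ = 1038·14805.7 = 15368316.6
Southeast: NₕSₕ = 1062·10725.1 = 11390056.2
North: NₕSₕ = 1408·9865.1 = 13890060.8
Σ NₕSₕ = 83906434.4.
n_Southeast = 200·11390056.2/83906434.4 = 27.149... → 27.

27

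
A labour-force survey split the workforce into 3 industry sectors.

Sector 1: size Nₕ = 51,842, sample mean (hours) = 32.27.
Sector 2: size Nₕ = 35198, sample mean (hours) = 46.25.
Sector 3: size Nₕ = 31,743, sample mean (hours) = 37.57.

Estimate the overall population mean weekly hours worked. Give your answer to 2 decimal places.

x̄_st = (Σ Nₕx̄ₕ) / (Σ Nₕ) = (51842·32.27 + 35198·46.25 + 31743·37.57) / 118783
= 4493433.35 / 118783 = 37.8289... → 37.83.

37.83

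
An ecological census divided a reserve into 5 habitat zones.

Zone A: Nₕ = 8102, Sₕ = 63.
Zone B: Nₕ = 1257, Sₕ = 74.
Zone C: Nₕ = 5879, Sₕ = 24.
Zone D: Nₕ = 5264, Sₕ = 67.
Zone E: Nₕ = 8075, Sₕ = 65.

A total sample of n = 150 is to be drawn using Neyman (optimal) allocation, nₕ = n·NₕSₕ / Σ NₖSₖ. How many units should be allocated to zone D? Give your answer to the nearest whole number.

33

A: NₕSₕ = 8102·63 = 510426
B: NₕSₕ = 1257·74 = 93018
C: NₕSₕ = 5879·24 = 141096
D: NₕSₕ = 5264·67 = 352688
E: NₕSₕ = 8075·65 = 524875
Σ NₕSₕ = 1622103.
n_D = 150·352688/1622103 = 32.614... → 33.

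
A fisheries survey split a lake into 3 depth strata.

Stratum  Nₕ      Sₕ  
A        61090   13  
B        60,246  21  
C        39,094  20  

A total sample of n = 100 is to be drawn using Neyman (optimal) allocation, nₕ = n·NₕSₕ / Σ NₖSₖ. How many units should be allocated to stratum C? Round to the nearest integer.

Σ NₕSₕ = 61090·13 + 60246·21 + 39094·20 = 2841216.
Share for C: 781880/2841216 = 0.27519.
n_C = 100 × 0.27519 = 27.519... → 28.

28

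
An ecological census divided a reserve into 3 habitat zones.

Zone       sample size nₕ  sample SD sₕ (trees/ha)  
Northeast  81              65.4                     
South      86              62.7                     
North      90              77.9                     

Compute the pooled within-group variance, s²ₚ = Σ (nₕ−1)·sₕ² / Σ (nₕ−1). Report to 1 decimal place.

Northeast: (81−1)·65.4² = 80·4277.16 = 342172.8
South: (86−1)·62.7² = 85·3931.29 = 334159.65
North: (90−1)·77.9² = 89·6068.41 = 540088.49
Numerator = 1216420.94; denominator = Σ(nₕ−1) = 254.
s²ₚ = 1216420.94/254 = 4789.059... → 4789.1.

4789.1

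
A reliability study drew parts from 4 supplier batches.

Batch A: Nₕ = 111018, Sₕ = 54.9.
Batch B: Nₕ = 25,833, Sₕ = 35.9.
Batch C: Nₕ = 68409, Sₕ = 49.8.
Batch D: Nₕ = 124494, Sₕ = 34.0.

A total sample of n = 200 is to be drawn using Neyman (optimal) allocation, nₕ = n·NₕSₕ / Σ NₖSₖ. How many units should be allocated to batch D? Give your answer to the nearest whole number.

A: NₕSₕ = 111018·54.9 = 6094888.2
B: NₕSₕ = 25833·35.9 = 927404.7
C: NₕSₕ = 68409·49.8 = 3406768.2
D: NₕSₕ = 124494·34.0 = 4232796
Σ NₕSₕ = 14661857.1.
n_D = 200·4232796/14661857.1 = 57.739... → 58.

58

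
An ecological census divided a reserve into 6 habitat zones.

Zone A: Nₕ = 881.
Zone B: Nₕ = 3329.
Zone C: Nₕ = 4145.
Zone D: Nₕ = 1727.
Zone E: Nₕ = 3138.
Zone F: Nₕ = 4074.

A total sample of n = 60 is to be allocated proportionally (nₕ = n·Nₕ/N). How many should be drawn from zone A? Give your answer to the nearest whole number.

N = 881 + 3329 + 4145 + 1727 + 3138 + 4074 = 17294.
n_A = 60·881/17294 = 3.057... → 3.

3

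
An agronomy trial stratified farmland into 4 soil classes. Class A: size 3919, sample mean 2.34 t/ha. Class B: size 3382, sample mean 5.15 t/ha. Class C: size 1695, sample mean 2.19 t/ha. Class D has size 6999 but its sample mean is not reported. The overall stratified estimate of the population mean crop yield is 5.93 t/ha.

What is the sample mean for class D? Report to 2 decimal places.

9.22

N = 3919 + 3382 + 1695 + 6999 = 15995.
Overall total = μ·N = 5.93·15995 = 94850.35.
Subtract the known strata: 3919·2.34 + 3382·5.15 + 1695·2.19 = 30299.81.
Remaining total for class D: 94850.35 − 30299.81 = 64550.54.
Divide by its size: 64550.54 / 6999 = 9.2228... → 9.22.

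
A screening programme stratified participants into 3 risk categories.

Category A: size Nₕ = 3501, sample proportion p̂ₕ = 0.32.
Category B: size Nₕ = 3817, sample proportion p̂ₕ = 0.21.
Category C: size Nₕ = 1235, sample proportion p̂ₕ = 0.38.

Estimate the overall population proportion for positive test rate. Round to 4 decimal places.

Wₕ = Nₕ/N with N = 8553: 0.4093, 0.4463, 0.1444.
p̂_st = 0.4093·0.32 + 0.4463·0.21 + 0.1444·0.38 ≈ 0.279573... → 0.2796.

0.2796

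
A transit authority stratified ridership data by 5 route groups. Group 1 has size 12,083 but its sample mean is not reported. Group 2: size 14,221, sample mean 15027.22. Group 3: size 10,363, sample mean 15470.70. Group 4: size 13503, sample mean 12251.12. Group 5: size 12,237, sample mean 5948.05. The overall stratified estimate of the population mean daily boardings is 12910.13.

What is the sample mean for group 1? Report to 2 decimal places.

Σ Nₕx̄ₕ = N·μ, so 12083·x̄_1 = 62407·12910.13 − (14221·15027.22 + 10363·15470.70 + 13503·12251.12 + 12237·5948.05).
= 805682482.91 − 612238120.93 = 193444361.98.
x̄_1 = 193444361.98 / 12083 = 16009.6302... → 16009.63.

16009.63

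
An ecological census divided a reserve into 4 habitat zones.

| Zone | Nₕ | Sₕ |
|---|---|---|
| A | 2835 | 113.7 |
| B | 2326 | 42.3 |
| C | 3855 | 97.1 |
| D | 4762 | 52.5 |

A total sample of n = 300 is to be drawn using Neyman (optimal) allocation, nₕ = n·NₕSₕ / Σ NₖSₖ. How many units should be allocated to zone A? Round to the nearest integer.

93

Σ NₕSₕ = 2835·113.7 + 2326·42.3 + 3855·97.1 + 4762·52.5 = 1045054.8.
Share for A: 322339.5/1045054.8 = 0.30844.
n_A = 300 × 0.30844 = 92.533... → 93.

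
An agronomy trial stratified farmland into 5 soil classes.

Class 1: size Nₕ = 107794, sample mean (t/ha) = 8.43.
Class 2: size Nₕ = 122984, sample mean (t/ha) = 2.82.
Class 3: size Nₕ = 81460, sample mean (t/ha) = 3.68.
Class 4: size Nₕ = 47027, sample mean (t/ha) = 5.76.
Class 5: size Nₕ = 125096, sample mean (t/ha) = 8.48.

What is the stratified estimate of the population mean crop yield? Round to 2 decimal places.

x̄_st = (Σ Nₕx̄ₕ) / (Σ Nₕ) = (107794·8.43 + 122984·2.82 + 81460·3.68 + 47027·5.76 + 125096·8.48) / 484361
= 2886980.7 / 484361 = 5.9604... → 5.96.

5.96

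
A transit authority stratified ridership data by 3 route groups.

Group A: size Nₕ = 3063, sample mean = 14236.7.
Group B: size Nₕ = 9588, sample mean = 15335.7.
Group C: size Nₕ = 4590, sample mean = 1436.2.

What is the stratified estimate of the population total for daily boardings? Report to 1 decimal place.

197237861.7

A: 3063·14236.7 = 43607012.1
B: 9588·15335.7 = 147038691.6
C: 4590·1436.2 = 6592158
τ̂ = Σ Nₕx̄ₕ = 197237861.7.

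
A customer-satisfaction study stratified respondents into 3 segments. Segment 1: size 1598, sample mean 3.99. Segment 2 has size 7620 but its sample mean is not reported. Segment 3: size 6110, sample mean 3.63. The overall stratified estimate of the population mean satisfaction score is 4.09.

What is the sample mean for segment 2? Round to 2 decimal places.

4.48

Σ Nₕx̄ₕ = N·μ, so 7620·x̄_2 = 15328·4.09 − (1598·3.99 + 6110·3.63).
= 62691.52 − 28555.32 = 34136.2.
x̄_2 = 34136.2 / 7620 = 4.4798... → 4.48.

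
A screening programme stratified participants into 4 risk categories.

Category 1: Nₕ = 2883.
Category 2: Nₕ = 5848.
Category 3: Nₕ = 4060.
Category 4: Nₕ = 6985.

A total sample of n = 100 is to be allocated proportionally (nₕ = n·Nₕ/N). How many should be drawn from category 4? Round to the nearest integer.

35

N = 2883 + 5848 + 4060 + 6985 = 19776.
n_4 = 100·6985/19776 = 35.321... → 35.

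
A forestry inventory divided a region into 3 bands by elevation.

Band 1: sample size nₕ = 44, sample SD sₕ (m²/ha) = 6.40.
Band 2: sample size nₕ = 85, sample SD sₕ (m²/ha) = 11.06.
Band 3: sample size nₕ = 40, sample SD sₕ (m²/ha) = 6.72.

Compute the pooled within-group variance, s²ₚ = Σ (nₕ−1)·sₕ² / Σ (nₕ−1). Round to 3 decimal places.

83.118

1: (44−1)·6.40² = 43·40.96 = 1761.28
2: (85−1)·11.06² = 84·122.3236 = 10275.1824
3: (40−1)·6.72² = 39·45.1584 = 1761.1776
Numerator = 13797.64; denominator = Σ(nₕ−1) = 166.
s²ₚ = 13797.64/166 = 83.11831... → 83.118.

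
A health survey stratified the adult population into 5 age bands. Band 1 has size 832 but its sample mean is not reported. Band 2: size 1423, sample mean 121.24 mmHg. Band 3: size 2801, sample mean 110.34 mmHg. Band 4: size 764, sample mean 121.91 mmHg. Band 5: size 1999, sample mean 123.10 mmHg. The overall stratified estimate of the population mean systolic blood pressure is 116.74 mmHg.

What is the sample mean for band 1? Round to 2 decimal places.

110.56

N = 832 + 1423 + 2801 + 764 + 1999 = 7819.
Overall total = μ·N = 116.74·7819 = 912790.06.
Subtract the known strata: 1423·121.24 + 2801·110.34 + 764·121.91 + 1999·123.10 = 820803.
Remaining total for band 1: 912790.06 − 820803 = 91987.06.
Divide by its size: 91987.06 / 832 = 110.5614... → 110.56.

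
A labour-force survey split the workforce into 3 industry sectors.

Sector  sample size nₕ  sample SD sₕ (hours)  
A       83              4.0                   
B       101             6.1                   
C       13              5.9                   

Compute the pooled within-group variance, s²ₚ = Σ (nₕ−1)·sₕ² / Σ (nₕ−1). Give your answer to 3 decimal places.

Degrees of freedom: 82 + 100 + 12 = 194.
Σ(nₕ−1)sₕ² = 82·16 + 100·37.21 + 12·34.81 = 5450.72.
s²ₚ = 5450.72 / 194 = 28.09649... → 28.096.

28.096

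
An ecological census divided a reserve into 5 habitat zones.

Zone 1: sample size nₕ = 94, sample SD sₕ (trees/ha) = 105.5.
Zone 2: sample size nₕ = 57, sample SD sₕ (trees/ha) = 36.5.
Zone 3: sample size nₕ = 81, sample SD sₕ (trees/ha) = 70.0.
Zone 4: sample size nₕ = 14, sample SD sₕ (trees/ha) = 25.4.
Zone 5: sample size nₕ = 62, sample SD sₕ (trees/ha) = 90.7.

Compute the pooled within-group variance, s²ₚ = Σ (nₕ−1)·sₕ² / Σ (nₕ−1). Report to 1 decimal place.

6640.0

Degrees of freedom: 93 + 56 + 80 + 13 + 61 = 303.
Σ(nₕ−1)sₕ² = 93·11130.25 + 56·1332.25 + 80·4900 + 13·645.16 + 61·8226.49 = 2011922.22.
s²ₚ = 2011922.22 / 303 = 6640.007... → 6640.0.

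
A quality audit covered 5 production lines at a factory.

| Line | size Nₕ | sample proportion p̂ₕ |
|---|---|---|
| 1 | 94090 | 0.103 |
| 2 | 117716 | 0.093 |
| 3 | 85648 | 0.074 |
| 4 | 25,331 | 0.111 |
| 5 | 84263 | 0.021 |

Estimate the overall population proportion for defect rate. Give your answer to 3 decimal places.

0.078

N = 94090 + 117716 + 85648 + 25331 + 84263 = 407048.
Overall proportion = Σ (Nₕ/N)·p̂ₕ.
Σ Nₕp̂ₕ = 9691.27 + 10947.588 + 6337.952 + 2811.741 + 1769.523 = 31558.074.
31558.074 / 407048 = 0.07753... → 0.078.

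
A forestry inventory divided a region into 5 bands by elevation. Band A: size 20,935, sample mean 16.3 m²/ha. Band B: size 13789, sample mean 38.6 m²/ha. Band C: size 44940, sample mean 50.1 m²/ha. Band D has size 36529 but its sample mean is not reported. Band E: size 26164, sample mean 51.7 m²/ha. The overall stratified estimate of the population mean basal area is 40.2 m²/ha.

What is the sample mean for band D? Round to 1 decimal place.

34.1

N = 20935 + 13789 + 44940 + 36529 + 26164 = 142357.
Overall total = μ·N = 40.2·142357 = 5722751.4.
Subtract the known strata: 20935·16.3 + 13789·38.6 + 44940·50.1 + 26164·51.7 = 4477668.7.
Remaining total for band D: 5722751.4 − 4477668.7 = 1245082.7.
Divide by its size: 1245082.7 / 36529 = 34.085... → 34.1.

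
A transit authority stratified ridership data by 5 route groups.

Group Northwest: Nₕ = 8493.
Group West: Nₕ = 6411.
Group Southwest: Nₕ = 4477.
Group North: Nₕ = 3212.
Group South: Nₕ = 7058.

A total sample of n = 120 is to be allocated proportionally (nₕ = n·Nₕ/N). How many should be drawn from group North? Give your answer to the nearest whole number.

N = 8493 + 6411 + 4477 + 3212 + 7058 = 29651.
n_North = 120·3212/29651 = 12.999... → 13.

13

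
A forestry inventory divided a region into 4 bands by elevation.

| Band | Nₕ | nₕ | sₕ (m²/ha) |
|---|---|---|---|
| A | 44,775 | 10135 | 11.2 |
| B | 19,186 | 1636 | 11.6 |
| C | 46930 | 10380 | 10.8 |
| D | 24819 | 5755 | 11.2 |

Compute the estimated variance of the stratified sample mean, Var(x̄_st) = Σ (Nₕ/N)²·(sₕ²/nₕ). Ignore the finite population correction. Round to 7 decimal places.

N = 135710. Term for each stratum: Wₕ²sₕ²/nₕ.
Var(x̄_st) = 0.0013472859 + 0.0016439093 + 0.0013437781 + 0.0007290135 = 0.0050639869 → 0.0050640.

0.0050640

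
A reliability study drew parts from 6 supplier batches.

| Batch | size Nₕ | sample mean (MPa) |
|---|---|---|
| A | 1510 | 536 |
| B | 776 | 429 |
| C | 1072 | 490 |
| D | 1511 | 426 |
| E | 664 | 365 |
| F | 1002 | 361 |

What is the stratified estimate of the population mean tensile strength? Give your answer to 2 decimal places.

446.11

N = 1510 + 776 + 1072 + 1511 + 664 + 1002 = 6535.
Overall mean = Σ (Nₕ/N)·x̄ₕ — weight by population share, not a simple average.
Σ Nₕx̄ₕ = 1510·536 + 776·429 + 1072·490 + 1511·426 + 664·365 + 1002·361 = 809360 + 332904 + 525280 + 643686 + 242360 + 361722 = 2915312.
Divide by N: 2915312 / 6535 = 446.1074... → 446.11.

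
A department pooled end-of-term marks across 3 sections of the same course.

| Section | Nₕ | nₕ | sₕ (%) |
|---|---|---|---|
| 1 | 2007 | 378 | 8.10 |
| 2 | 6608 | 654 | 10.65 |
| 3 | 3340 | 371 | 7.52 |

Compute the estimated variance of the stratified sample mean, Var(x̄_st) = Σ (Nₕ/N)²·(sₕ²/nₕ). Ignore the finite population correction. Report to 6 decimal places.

0.069776

N = 11955. Term for each stratum: Wₕ²sₕ²/nₕ.
Var(x̄_st) = 0.004891858 + 0.052986151 + 0.011897495 = 0.069775504 → 0.069776.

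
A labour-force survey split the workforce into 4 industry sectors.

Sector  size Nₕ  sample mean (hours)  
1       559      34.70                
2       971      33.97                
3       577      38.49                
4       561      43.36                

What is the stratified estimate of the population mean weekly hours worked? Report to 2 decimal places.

x̄_st = (Σ Nₕx̄ₕ) / (Σ Nₕ) = (559·34.70 + 971·33.97 + 577·38.49 + 561·43.36) / 2668
= 98915.86 / 2668 = 37.0749... → 37.07.

37.07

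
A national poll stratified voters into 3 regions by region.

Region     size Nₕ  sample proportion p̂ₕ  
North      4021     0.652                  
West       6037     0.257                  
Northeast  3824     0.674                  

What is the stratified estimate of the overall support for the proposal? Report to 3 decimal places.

N = 4021 + 6037 + 3824 = 13882.
Overall proportion = Σ (Nₕ/N)·p̂ₕ.
Σ Nₕp̂ₕ = 2621.692 + 1551.509 + 2577.376 = 6750.577.
6750.577 / 13882 = 0.48628... → 0.486.

0.486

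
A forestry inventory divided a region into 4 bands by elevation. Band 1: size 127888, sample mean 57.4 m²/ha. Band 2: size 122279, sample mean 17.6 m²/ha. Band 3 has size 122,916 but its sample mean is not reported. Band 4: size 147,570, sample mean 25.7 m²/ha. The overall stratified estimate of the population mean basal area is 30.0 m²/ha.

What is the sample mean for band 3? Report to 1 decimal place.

N = 127888 + 122279 + 122916 + 147570 = 520653.
Overall total = μ·N = 30.0·520653 = 15619590.
Subtract the known strata: 127888·57.4 + 122279·17.6 + 147570·25.7 = 13285430.6.
Remaining total for band 3: 15619590 − 13285430.6 = 2334159.4.
Divide by its size: 2334159.4 / 122916 = 18.990... → 19.0.

19.0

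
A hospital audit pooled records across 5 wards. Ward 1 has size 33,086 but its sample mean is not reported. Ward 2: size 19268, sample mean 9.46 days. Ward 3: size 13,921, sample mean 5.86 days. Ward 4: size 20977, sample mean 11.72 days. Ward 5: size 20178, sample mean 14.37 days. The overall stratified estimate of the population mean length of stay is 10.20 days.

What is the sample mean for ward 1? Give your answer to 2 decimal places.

8.95

N = 33086 + 19268 + 13921 + 20977 + 20178 = 107430.
Overall total = μ·N = 10.20·107430 = 1095786.
Subtract the known strata: 19268·9.46 + 13921·5.86 + 20977·11.72 + 20178·14.37 = 799660.64.
Remaining total for ward 1: 1095786 − 799660.64 = 296125.36.
Divide by its size: 296125.36 / 33086 = 8.9502... → 8.95.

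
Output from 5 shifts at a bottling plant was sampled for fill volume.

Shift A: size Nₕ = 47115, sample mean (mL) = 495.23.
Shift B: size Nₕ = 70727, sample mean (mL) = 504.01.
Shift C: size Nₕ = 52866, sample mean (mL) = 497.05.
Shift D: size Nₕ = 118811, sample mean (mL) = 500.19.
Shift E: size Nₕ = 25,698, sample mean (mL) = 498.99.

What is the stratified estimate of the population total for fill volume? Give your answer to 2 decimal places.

A: 47115·495.23 = 23332761.45
B: 70727·504.01 = 35647115.27
C: 52866·497.05 = 26277045.3
D: 118811·500.19 = 59428074.09
E: 25698·498.99 = 12823045.02
τ̂ = Σ Nₕx̄ₕ = 157508041.13.

157508041.13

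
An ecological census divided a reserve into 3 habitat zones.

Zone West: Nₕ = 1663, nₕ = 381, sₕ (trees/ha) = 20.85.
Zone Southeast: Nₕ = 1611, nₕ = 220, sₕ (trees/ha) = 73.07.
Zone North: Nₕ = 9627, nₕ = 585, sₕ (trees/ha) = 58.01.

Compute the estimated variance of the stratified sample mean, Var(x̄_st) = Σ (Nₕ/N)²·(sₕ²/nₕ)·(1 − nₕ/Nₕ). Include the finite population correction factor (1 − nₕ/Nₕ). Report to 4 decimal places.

3.3499

N = 12901. Term for each stratum: Wₕ²sₕ²/nₕ·(1−nₕ/Nₕ).
Var(x̄_st) = 0.0146157 + 0.3267619 + 3.0085594 = 3.3499371 → 3.3499.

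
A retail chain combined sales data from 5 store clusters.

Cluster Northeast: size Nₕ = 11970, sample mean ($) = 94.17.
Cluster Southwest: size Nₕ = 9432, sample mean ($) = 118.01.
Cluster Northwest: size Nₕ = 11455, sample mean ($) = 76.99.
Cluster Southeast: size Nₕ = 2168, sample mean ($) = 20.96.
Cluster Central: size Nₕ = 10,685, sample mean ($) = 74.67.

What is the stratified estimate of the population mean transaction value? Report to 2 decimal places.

x̄_st = (Σ Nₕx̄ₕ) / (Σ Nₕ) = (11970·94.17 + 9432·118.01 + 11455·76.99 + 2168·20.96 + 10685·74.67) / 45710
= 3965495.9 / 45710 = 86.7534... → 86.75.

86.75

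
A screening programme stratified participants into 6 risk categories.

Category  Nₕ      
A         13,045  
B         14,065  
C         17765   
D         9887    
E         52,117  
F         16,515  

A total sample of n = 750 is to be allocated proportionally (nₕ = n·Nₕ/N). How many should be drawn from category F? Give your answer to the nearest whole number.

100

Share of category F = 16515/123394 = 0.13384.
Allocate 750 × 0.13384 = 100.380... → 100.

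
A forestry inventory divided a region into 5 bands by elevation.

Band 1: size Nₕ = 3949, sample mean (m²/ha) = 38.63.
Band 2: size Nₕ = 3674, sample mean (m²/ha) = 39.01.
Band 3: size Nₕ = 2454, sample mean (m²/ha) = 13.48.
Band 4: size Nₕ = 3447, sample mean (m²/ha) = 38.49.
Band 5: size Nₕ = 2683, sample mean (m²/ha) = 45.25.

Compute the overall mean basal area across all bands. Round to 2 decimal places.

35.97

N = 16207; weights Wₕ = Nₕ/N = (0.2437, 0.2267, 0.1514, 0.2127, 0.1655).
x̄_st = Σ Wₕ·x̄ₕ = 0.2437·38.63 + 0.2267·39.01 + 0.1514·13.48 + 0.2127·38.49 + 0.1655·45.25 ≈ 35.9742...
→ 35.97.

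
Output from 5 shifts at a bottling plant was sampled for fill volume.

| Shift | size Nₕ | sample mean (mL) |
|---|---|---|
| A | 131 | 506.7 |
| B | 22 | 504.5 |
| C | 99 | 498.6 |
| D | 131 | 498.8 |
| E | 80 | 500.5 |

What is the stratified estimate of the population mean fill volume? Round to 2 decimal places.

501.56

N = 131 + 22 + 99 + 131 + 80 = 463.
The stratified mean weights each stratum mean by its population share Nₕ/N.
Σ Nₕx̄ₕ = 131·506.7 + 22·504.5 + 99·498.6 + 131·498.8 + 80·500.5 = 66377.7 + 11099 + 49361.4 + 65342.8 + 40040 = 232220.9.
Divide by N: 232220.9 / 463 = 501.5570... → 501.56.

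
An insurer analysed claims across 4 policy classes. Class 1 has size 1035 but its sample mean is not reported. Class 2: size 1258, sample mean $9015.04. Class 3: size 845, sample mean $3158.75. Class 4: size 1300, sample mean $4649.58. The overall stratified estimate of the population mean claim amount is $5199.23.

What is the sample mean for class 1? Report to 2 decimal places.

Σ Nₕx̄ₕ = N·μ, so 1035·x̄_1 = 4438·5199.23 − (1258·9015.04 + 845·3158.75 + 1300·4649.58).
= 23074182.74 − 20054518.07 = 3019664.67.
x̄_1 = 3019664.67 / 1035 = 2917.5504... → 2917.55.

2917.55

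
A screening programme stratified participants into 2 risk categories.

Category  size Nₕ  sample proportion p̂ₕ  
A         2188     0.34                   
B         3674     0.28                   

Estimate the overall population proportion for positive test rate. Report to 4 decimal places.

0.3024

N = 2188 + 3674 = 5862.
Overall proportion = Σ (Nₕ/N)·p̂ₕ.
Σ Nₕp̂ₕ = 743.92 + 1028.72 = 1772.64.
1772.64 / 5862 = 0.302395... → 0.3024.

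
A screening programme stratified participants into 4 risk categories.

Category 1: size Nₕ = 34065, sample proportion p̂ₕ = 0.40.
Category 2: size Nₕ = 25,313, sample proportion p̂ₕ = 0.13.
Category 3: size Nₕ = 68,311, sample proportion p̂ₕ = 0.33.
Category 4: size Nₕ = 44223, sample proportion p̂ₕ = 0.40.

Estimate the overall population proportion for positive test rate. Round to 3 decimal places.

Wₕ = Nₕ/N with N = 171912: 0.1982, 0.1472, 0.3974, 0.2572.
p̂_st = 0.1982·0.40 + 0.1472·0.13 + 0.3974·0.33 + 0.2572·0.40 ≈ 0.33243... → 0.332.

0.332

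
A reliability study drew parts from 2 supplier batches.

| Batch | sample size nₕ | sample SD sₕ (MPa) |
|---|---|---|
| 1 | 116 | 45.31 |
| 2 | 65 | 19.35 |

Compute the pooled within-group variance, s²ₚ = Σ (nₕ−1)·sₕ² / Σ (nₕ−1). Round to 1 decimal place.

1: (116−1)·45.31² = 115·2052.9961 = 236094.5515
2: (65−1)·19.35² = 64·374.4225 = 23963.04
Numerator = 260057.5915; denominator = Σ(nₕ−1) = 179.
s²ₚ = 260057.5915/179 = 1452.836... → 1452.8.

1452.8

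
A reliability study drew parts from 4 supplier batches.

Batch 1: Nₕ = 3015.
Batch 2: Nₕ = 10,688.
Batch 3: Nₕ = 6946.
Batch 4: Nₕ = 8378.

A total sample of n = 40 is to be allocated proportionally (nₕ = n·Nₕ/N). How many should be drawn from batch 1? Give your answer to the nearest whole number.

N = 3015 + 10688 + 6946 + 8378 = 29027.
n_1 = 40·3015/29027 = 4.155... → 4.

4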